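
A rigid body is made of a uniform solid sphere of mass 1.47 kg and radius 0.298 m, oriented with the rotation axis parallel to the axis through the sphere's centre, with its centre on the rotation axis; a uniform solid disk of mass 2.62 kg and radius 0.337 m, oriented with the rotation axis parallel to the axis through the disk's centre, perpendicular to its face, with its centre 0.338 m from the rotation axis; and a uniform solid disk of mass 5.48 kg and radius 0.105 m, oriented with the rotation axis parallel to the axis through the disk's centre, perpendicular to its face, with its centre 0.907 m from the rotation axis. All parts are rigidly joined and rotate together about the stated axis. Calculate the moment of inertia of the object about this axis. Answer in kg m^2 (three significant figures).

Solid sphere: I_cm = (2/5)MR² = (2/5)(1.47)(0.298)² = 0.052217 kg m^2; axis through the centre, so I = 0.052217 kg m^2.
Solid disk: I_cm = (1/2)MR² = (1/2)(2.62)(0.337)² = 0.14878 kg m^2; centre at d = 0.338 m, so the parallel axis theorem gives I = 0.14878 + (2.62)(0.338)² = 0.44809 kg m^2.
Solid disk: I_cm = (1/2)MR² = (1/2)(5.48)(0.105)² = 0.030208 kg m^2; centre at d = 0.907 m, so the parallel axis theorem gives I = 0.030208 + (5.48)(0.907)² = 4.5383 kg m^2.
Total I = 0.052217 + 0.44809 + 4.5383 = 5.0386 kg m^2.

5.04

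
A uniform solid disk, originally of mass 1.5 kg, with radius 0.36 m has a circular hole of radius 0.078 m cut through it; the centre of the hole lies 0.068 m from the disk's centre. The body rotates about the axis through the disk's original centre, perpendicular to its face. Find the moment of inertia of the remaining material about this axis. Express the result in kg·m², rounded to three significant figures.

Unpierced body about its centre: I₀ = (1/2)MR² = (1/2)(1.5)(0.36)² = 0.0972 kg·m².
The removed disk has mass m = M·(r/R)² = (1.5)(0.078/0.36)² = 0.070417 kg (same uniform areal density).
Its moment of inertia about the rotation axis (parallel-axis theorem): I_hole = (1/2)mr² + md² = (1/2)(0.070417)(0.078)² + (0.070417)(0.068)² = 0.00053981 kg·m².
Treating the hole as negative mass, I = I₀ − I_hole = 0.0972 − 0.00053981 = 0.09666 kg·m².

0.0967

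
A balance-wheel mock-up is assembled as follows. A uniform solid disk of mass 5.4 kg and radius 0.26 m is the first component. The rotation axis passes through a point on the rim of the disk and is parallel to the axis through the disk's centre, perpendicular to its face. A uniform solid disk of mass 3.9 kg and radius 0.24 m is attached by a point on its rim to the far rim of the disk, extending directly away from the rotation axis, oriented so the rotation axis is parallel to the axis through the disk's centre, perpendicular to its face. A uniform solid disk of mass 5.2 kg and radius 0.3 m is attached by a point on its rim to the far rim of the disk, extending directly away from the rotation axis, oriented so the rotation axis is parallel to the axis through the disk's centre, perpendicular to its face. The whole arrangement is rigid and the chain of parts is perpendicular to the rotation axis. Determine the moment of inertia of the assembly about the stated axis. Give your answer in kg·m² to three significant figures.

11.9

Solid disk: I_cm = (1/2)MR² = (1/2)(5.4)(0.26)² = 0.18252 kg·m²; centre at d = 0.26 m, so I = I_cm + Md² gives I = 0.18252 + (5.4)(0.26)² = 0.54756 kg·m².
Solid disk: I_cm = (1/2)MR² = (1/2)(3.9)(0.24)² = 0.11232 kg·m²; centre at d = 0.26 + 0.26 + 0.24 = 0.76 m, so I = I_cm + Md² gives I = 0.11232 + (3.9)(0.76)² = 2.365 kg·m².
Solid disk: I_cm = (1/2)MR² = (1/2)(5.2)(0.3)² = 0.234 kg·m²; centre at d = 0.26 + 0.26 + 0.24 + 0.24 + 0.3 = 1.3 m, so I = I_cm + Md² gives I = 0.234 + (5.2)(1.3)² = 9.022 kg·m².
Total I = 0.54756 + 2.365 + 9.022 = 11.935 kg·m².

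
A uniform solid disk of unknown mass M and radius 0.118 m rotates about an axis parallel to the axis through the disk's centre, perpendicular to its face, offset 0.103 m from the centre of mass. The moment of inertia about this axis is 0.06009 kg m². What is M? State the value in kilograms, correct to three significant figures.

3.42

I = I_cm + Md² = (1/2)MR² + Md² = M·[0.5·(0.118)² + (0.103)²] = M·0.017571.
So M = 0.06009 / 0.017571 = 3.4198 kg.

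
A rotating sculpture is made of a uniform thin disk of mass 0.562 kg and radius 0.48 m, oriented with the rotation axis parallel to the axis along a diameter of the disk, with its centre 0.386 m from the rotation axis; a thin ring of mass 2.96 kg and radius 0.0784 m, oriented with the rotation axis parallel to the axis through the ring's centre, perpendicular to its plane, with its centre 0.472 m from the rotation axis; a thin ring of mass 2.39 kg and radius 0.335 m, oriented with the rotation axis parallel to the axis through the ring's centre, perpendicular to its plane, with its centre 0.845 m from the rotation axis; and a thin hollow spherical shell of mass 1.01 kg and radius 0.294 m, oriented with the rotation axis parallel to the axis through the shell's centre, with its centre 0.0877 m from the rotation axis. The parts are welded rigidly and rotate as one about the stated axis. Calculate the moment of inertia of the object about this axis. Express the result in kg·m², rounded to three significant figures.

2.83

Thin disk: I_cm = (1/4)MR² = (1/4)(0.562)(0.48)² = 0.032371 kg·m²; centre at d = 0.386 m, so the parallel axis theorem gives I = 0.032371 + (0.562)(0.386)² = 0.11611 kg·m².
Thin ring: I_cm = MR² = (2.96)(0.0784)² = 0.018194 kg·m²; centre at d = 0.472 m, so the parallel axis theorem gives I = 0.018194 + (2.96)(0.472)² = 0.67763 kg·m².
Thin ring: I_cm = MR² = (2.39)(0.335)² = 0.26822 kg·m²; centre at d = 0.845 m, so the parallel axis theorem gives I = 0.26822 + (2.39)(0.845)² = 1.9747 kg·m².
Spherical shell: I_cm = (2/3)MR² = (2/3)(1.01)(0.294)² = 0.0582 kg·m²; centre at d = 0.0877 m, so the parallel axis theorem gives I = 0.0582 + (1.01)(0.0877)² = 0.065968 kg·m².
Total I = 0.11611 + 0.67763 + 1.9747 + 0.065968 = 2.8344 kg·m².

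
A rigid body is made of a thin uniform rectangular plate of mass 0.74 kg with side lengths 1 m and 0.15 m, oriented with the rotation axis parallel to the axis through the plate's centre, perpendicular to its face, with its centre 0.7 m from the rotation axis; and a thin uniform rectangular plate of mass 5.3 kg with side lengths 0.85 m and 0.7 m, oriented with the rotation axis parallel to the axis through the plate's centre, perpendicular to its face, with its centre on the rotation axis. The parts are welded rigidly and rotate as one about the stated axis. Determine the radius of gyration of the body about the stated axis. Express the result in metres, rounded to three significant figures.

Rectangular plate: I_cm = (1/12)M(a²+b²) = (1/12)(0.74)[(1)² + (0.15)²] = 0.063054 kg m^2; centre at d = 0.7 m, so the parallel axis theorem gives I = 0.063054 + (0.74)(0.7)² = 0.42565 kg m^2.
Rectangular plate: I_cm = (1/12)M(a²+b²) = (1/12)(5.3)[(0.85)² + (0.7)²] = 0.53552 kg m^2; axis through the centre, so I = 0.53552 kg m^2.
Total I = 0.96117 kg m^2; total mass M = 6.04 kg.
k = √(I/M) = √(0.96117/6.04) = 0.39892 m.

0.399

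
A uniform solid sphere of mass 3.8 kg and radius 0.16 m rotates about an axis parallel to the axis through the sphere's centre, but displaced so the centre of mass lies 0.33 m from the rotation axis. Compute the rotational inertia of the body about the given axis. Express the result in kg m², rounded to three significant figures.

I_cm = (2/5)MR² = (2/5)(3.8)(0.16)² = 0.038912 kg m²; centre at d = 0.33 m, so I = I_cm + Md² gives I = 0.038912 + (3.8)(0.33)² = 0.45273 kg m².

0.453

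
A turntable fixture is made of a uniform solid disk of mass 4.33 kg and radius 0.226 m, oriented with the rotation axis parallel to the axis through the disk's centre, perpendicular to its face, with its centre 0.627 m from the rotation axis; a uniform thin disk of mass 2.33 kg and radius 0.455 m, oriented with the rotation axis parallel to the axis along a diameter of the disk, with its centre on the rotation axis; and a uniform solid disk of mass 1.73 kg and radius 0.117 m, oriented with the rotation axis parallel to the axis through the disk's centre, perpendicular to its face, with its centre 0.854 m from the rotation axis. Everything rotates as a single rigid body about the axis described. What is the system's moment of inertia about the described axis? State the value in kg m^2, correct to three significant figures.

Solid disk: I_cm = (1/2)MR² = (1/2)(4.33)(0.226)² = 0.11058 kg m^2; centre at d = 0.627 m, so I = I_cm + Md² gives I = 0.11058 + (4.33)(0.627)² = 1.8128 kg m^2.
Thin disk: I_cm = (1/4)MR² = (1/4)(2.33)(0.455)² = 0.12059 kg m^2; axis through the centre, so I = 0.12059 kg m^2.
Solid disk: I_cm = (1/2)MR² = (1/2)(1.73)(0.117)² = 0.011841 kg m^2; centre at d = 0.854 m, so I = I_cm + Md² gives I = 0.011841 + (1.73)(0.854)² = 1.2736 kg m^2.
Total I = 1.8128 + 0.12059 + 1.2736 = 3.207 kg m^2.

3.21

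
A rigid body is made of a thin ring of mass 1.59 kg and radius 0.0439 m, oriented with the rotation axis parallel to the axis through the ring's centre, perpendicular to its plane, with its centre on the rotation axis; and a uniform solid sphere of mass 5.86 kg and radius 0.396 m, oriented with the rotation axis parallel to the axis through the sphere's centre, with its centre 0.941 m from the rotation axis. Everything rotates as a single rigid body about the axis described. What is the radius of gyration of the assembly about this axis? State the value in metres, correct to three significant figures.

0.864

Thin ring: I_cm = MR² = (1.59)(0.0439)² = 0.0030643 kg m²; axis through the centre, so I = 0.0030643 kg m².
Solid sphere: I_cm = (2/5)MR² = (2/5)(5.86)(0.396)² = 0.36758 kg m²; centre at d = 0.941 m, so I = I_cm + Md² gives I = 0.36758 + (5.86)(0.941)² = 5.5565 kg m².
Total I = 5.5596 kg m²; total mass M = 7.45 kg.
k = √(I/M) = √(5.5596/7.45) = 0.86386 m.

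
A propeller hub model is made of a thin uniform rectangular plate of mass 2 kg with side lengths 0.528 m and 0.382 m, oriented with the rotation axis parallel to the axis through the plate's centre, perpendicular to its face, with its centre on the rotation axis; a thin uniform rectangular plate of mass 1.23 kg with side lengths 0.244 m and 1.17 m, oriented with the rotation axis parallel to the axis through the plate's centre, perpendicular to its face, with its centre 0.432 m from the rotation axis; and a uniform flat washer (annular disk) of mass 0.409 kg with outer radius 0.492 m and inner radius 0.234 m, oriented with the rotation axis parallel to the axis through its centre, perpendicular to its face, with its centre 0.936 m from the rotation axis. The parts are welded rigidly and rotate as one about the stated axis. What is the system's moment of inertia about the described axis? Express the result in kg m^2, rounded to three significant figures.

0.866

Rectangular plate: I_cm = (1/12)M(a²+b²) = (1/12)(2)[(0.528)² + (0.382)²] = 0.070785 kg m^2; axis through the centre, so I = 0.070785 kg m^2.
Rectangular plate: I_cm = (1/12)M(a²+b²) = (1/12)(1.23)[(0.244)² + (1.17)²] = 0.14641 kg m^2; centre at d = 0.432 m, so I = I_cm + Md² gives I = 0.14641 + (1.23)(0.432)² = 0.37596 kg m^2.
Annular disk: I_cm = (1/2)M(R²+r²) = (1/2)(0.409)[(0.492)² + (0.234)²] = 0.0607 kg m^2; centre at d = 0.936 m, so I = I_cm + Md² gives I = 0.0607 + (0.409)(0.936)² = 0.41902 kg m^2.
Total I = 0.070785 + 0.37596 + 0.41902 = 0.86577 kg m^2.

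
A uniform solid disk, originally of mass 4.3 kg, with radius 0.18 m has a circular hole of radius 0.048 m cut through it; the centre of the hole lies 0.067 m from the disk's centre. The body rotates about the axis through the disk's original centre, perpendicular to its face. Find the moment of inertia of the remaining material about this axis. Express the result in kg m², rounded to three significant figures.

0.0679

Unpierced body about its centre: I₀ = (1/2)MR² = (1/2)(4.3)(0.18)² = 0.06966 kg m².
The removed disk has mass m = M·(r/R)² = (4.3)(0.048/0.18)² = 0.30578 kg (same uniform areal density).
Its moment of inertia about the rotation axis (parallel-axis theorem): I_hole = (1/2)mr² + md² = (1/2)(0.30578)(0.048)² + (0.30578)(0.067)² = 0.0017249 kg m².
Treating the hole as negative mass, I = I₀ − I_hole = 0.06966 − 0.0017249 = 0.067935 kg m².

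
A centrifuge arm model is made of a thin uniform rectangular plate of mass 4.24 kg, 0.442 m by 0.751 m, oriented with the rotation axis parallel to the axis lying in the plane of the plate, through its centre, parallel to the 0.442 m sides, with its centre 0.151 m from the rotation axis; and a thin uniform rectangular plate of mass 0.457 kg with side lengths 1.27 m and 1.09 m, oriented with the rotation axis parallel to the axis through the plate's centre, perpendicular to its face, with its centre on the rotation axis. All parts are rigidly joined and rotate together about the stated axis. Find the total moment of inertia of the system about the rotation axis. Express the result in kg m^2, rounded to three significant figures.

Rectangular plate: I_cm = (1/12)Mb² = (1/12)(4.24)(0.751)² = 0.19928 kg m^2; centre at d = 0.151 m, so I = I_cm + Md² gives I = 0.19928 + (4.24)(0.151)² = 0.29596 kg m^2.
Rectangular plate: I_cm = (1/12)M(a²+b²) = (1/12)(0.457)[(1.27)² + (1.09)²] = 0.10667 kg m^2; axis through the centre, so I = 0.10667 kg m^2.
Total I = 0.29596 + 0.10667 = 0.40263 kg m^2.

0.403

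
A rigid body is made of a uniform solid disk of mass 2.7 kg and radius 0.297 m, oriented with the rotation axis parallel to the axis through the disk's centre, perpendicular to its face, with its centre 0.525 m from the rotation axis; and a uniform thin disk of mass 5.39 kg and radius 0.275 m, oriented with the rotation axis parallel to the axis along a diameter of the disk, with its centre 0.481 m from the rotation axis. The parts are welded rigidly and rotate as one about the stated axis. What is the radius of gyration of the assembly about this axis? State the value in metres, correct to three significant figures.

Solid disk: I_cm = (1/2)MR² = (1/2)(2.7)(0.297)² = 0.11908 kg m²; centre at d = 0.525 m, so the parallel axis theorem gives I = 0.11908 + (2.7)(0.525)² = 0.86327 kg m².
Thin disk: I_cm = (1/4)MR² = (1/4)(5.39)(0.275)² = 0.1019 kg m²; centre at d = 0.481 m, so the parallel axis theorem gives I = 0.1019 + (5.39)(0.481)² = 1.3489 kg m².
Total I = 2.2122 kg m²; total mass M = 8.09 kg.
k = √(I/M) = √(2.2122/8.09) = 0.52292 m.

0.523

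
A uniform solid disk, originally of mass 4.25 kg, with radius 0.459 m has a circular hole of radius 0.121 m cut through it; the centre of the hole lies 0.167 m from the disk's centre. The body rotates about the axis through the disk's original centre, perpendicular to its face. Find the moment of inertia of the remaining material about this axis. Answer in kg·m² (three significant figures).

0.437

Unpierced body about its centre: I₀ = (1/2)MR² = (1/2)(4.25)(0.459)² = 0.4477 kg·m².
The removed disk has mass m = M·(r/R)² = (4.25)(0.121/0.459)² = 0.29535 kg (same uniform areal density).
Its moment of inertia about the rotation axis (parallel-axis theorem): I_hole = (1/2)mr² + md² = (1/2)(0.29535)(0.121)² + (0.29535)(0.167)² = 0.010399 kg·m².
Treating the hole as negative mass, I = I₀ − I_hole = 0.4477 − 0.010399 = 0.4373 kg·m².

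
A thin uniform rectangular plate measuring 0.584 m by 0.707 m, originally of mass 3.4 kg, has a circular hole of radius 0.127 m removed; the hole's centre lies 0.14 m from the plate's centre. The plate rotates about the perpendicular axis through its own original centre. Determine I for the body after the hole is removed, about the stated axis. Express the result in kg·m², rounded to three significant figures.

0.227

Unpierced body about its centre: I₀ = (1/12)M(a²+b²) = (1/12)(3.4)[(0.584)² + (0.707)²] = 0.23826 kg·m².
The removed disk has mass m = M·πr²/(ab) = (3.4)·π(0.127)²/(0.584·0.707) = 0.41726 kg (same uniform areal density).
Its moment of inertia about the rotation axis (parallel-axis theorem): I_hole = (1/2)mr² + md² = (1/2)(0.41726)(0.127)² + (0.41726)(0.14)² = 0.011543 kg·m².
Treating the hole as negative mass, I = I₀ − I_hole = 0.23826 − 0.011543 = 0.22671 kg·m².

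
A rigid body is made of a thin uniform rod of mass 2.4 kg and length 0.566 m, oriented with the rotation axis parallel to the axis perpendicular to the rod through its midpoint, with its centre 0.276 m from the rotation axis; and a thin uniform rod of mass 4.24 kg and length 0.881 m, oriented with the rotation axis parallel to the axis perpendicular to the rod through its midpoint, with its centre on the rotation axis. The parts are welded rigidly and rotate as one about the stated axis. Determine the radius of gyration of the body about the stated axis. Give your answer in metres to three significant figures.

Thin rod: I_cm = (1/12)ML² = (1/12)(2.4)(0.566)² = 0.064071 kg m²; centre at d = 0.276 m, so the parallel axis theorem gives I = 0.064071 + (2.4)(0.276)² = 0.24689 kg m².
Thin rod: I_cm = (1/12)ML² = (1/12)(4.24)(0.881)² = 0.27424 kg m²; axis through the centre, so I = 0.27424 kg m².
Total I = 0.52114 kg m²; total mass M = 6.64 kg.
k = √(I/M) = √(0.52114/6.64) = 0.28015 m.

0.280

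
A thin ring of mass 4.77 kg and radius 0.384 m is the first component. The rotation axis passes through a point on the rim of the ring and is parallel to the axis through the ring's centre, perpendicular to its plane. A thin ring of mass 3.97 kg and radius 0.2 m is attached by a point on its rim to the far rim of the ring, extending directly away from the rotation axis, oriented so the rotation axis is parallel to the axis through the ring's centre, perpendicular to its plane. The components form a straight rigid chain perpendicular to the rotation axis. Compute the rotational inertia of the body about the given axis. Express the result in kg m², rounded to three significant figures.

5.29

Thin ring: I_cm = MR² = (4.77)(0.384)² = 0.70337 kg m²; centre at d = 0.384 m, so I = I_cm + Md² gives I = 0.70337 + (4.77)(0.384)² = 1.4067 kg m².
Thin ring: I_cm = MR² = (3.97)(0.2)² = 0.1588 kg m²; centre at d = 0.384 + 0.384 + 0.2 = 0.968 m, so I = I_cm + Md² gives I = 0.1588 + (3.97)(0.968)² = 3.8788 kg m².
Total I = 1.4067 + 3.8788 = 5.2855 kg m².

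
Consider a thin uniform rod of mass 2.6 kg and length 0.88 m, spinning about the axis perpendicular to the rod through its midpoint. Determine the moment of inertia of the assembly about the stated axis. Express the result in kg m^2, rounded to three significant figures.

I_cm = (1/12)ML² = (1/12)(2.6)(0.88)² = 0.16779 kg m^2; axis through the centre, so I = 0.16779 kg m^2.

0.168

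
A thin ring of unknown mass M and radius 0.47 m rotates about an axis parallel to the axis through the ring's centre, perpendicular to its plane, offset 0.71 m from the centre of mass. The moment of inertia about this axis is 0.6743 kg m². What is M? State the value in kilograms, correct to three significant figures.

I = I_cm + Md² = MR² + Md² = M·[1·(0.47)² + (0.71)²] = M·0.725.
So M = 0.6743 / 0.725 = 0.93007 kg.

0.930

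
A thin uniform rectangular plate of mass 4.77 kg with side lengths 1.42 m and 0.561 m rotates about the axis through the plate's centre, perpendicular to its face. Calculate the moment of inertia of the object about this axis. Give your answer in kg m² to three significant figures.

I_cm = (1/12)M(a²+b²) = (1/12)(4.77)[(1.42)² + (0.561)²] = 0.92662 kg m²; axis through the centre, so I = 0.92662 kg m².

0.927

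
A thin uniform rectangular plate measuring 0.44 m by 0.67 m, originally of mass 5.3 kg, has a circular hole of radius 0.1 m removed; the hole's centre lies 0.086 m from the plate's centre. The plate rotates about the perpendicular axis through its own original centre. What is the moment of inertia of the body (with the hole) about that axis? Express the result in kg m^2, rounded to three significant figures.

0.277

Unpierced body about its centre: I₀ = (1/12)M(a²+b²) = (1/12)(5.3)[(0.44)² + (0.67)²] = 0.28377 kg m^2.
The removed disk has mass m = M·πr²/(ab) = (5.3)·π(0.1)²/(0.44·0.67) = 0.5648 kg (same uniform areal density).
Its moment of inertia about the rotation axis (parallel-axis theorem): I_hole = (1/2)mr² + md² = (1/2)(0.5648)(0.1)² + (0.5648)(0.086)² = 0.0070013 kg m^2.
Treating the hole as negative mass, I = I₀ − I_hole = 0.28377 − 0.0070013 = 0.27677 kg m^2.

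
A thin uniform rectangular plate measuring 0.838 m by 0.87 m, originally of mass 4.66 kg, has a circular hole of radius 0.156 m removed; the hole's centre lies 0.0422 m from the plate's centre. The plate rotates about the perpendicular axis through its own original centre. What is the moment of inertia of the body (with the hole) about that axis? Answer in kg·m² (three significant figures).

0.560

Unpierced body about its centre: I₀ = (1/12)M(a²+b²) = (1/12)(4.66)[(0.838)² + (0.87)²] = 0.56663 kg·m².
The removed disk has mass m = M·πr²/(ab) = (4.66)·π(0.156)²/(0.838·0.87) = 0.48868 kg (same uniform areal density).
Its moment of inertia about the rotation axis (parallel-axis theorem): I_hole = (1/2)mr² + md² = (1/2)(0.48868)(0.156)² + (0.48868)(0.0422)² = 0.0068165 kg·m².
Treating the hole as negative mass, I = I₀ − I_hole = 0.56663 − 0.0068165 = 0.55982 kg·m².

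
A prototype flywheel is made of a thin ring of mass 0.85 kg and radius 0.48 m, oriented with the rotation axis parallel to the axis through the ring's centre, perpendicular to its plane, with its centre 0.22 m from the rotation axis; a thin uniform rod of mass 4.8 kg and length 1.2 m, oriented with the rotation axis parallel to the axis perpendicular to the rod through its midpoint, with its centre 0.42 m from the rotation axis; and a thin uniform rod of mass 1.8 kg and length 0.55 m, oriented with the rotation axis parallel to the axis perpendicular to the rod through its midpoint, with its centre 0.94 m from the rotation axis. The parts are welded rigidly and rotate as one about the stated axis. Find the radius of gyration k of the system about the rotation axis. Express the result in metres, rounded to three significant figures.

0.665

Thin ring: I_cm = MR² = (0.85)(0.48)² = 0.19584 kg m²; centre at d = 0.22 m, so I = I_cm + Md² gives I = 0.19584 + (0.85)(0.22)² = 0.23698 kg m².
Thin rod: I_cm = (1/12)ML² = (1/12)(4.8)(1.2)² = 0.576 kg m²; centre at d = 0.42 m, so I = I_cm + Md² gives I = 0.576 + (4.8)(0.42)² = 1.4227 kg m².
Thin rod: I_cm = (1/12)ML² = (1/12)(1.8)(0.55)² = 0.045375 kg m²; centre at d = 0.94 m, so I = I_cm + Md² gives I = 0.045375 + (1.8)(0.94)² = 1.6359 kg m².
Total I = 3.2956 kg m²; total mass M = 7.45 kg.
k = √(I/M) = √(3.2956/7.45) = 0.6651 m.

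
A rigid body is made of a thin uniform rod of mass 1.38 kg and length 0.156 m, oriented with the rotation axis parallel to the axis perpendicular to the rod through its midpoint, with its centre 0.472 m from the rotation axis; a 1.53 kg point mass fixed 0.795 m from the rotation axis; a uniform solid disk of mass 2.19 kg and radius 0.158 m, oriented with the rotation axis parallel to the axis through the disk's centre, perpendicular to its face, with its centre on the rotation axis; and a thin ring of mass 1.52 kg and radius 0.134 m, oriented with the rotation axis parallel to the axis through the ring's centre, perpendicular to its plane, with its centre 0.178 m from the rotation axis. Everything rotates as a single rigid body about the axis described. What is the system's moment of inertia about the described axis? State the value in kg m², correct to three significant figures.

Thin rod: I_cm = (1/12)ML² = (1/12)(1.38)(0.156)² = 0.0027986 kg m²; centre at d = 0.472 m, so I = I_cm + Md² gives I = 0.0027986 + (1.38)(0.472)² = 0.31024 kg m².
Point mass: I_cm = 0; centre at d = 0.795 m, so I = I_cm + Md² gives I = 0 + (1.53)(0.795)² = 0.967 kg m².
Solid disk: I_cm = (1/2)MR² = (1/2)(2.19)(0.158)² = 0.027336 kg m²; axis through the centre, so I = 0.027336 kg m².
Thin ring: I_cm = MR² = (1.52)(0.134)² = 0.027293 kg m²; centre at d = 0.178 m, so I = I_cm + Md² gives I = 0.027293 + (1.52)(0.178)² = 0.075453 kg m².
Total I = 0.31024 + 0.967 + 0.027336 + 0.075453 = 1.38 kg m².

1.38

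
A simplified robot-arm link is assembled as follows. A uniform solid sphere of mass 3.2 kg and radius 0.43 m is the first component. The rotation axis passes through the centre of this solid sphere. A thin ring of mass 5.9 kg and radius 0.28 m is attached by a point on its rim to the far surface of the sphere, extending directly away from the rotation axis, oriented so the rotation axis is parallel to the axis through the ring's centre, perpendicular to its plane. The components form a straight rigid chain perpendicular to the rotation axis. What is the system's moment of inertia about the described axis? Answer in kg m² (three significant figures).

Solid sphere: I_cm = (2/5)MR² = (2/5)(3.2)(0.43)² = 0.23667 kg m²; axis through the centre, so I = 0.23667 kg m².
Thin ring: I_cm = MR² = (5.9)(0.28)² = 0.46256 kg m²; centre at d = 0.43 + 0.28 = 0.71 m, so the parallel axis theorem gives I = 0.46256 + (5.9)(0.71)² = 3.4367 kg m².
Total I = 0.23667 + 3.4367 = 3.6734 kg m².

3.67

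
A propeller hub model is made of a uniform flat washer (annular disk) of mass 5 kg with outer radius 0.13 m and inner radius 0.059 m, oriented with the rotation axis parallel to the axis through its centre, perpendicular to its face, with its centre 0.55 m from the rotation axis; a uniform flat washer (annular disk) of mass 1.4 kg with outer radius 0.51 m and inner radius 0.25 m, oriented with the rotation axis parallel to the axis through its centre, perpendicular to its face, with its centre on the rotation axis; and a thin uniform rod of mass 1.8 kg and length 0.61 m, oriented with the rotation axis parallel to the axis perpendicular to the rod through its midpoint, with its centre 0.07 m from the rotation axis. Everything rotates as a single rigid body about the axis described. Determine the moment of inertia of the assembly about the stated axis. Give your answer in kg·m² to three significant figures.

Annular disk: I_cm = (1/2)M(R²+r²) = (1/2)(5)[(0.13)² + (0.059)²] = 0.050953 kg·m²; centre at d = 0.55 m, so I = I_cm + Md² gives I = 0.050953 + (5)(0.55)² = 1.5635 kg·m².
Annular disk: I_cm = (1/2)M(R²+r²) = (1/2)(1.4)[(0.51)² + (0.25)²] = 0.22582 kg·m²; axis through the centre, so I = 0.22582 kg·m².
Thin rod: I_cm = (1/12)ML² = (1/12)(1.8)(0.61)² = 0.055815 kg·m²; centre at d = 0.07 m, so I = I_cm + Md² gives I = 0.055815 + (1.8)(0.07)² = 0.064635 kg·m².
Total I = 1.5635 + 0.22582 + 0.064635 = 1.8539 kg·m².

1.85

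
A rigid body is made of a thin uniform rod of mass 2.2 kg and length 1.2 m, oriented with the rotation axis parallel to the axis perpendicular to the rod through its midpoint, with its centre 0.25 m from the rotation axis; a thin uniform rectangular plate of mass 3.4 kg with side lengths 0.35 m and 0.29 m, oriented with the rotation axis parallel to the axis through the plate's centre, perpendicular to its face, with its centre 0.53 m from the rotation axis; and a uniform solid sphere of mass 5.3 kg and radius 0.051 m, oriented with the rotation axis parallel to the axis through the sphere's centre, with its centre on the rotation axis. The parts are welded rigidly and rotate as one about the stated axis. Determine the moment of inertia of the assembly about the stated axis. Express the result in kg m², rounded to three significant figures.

Thin rod: I_cm = (1/12)ML² = (1/12)(2.2)(1.2)² = 0.264 kg m²; centre at d = 0.25 m, so I = I_cm + Md² gives I = 0.264 + (2.2)(0.25)² = 0.4015 kg m².
Rectangular plate: I_cm = (1/12)M(a²+b²) = (1/12)(3.4)[(0.35)² + (0.29)²] = 0.058537 kg m²; centre at d = 0.53 m, so I = I_cm + Md² gives I = 0.058537 + (3.4)(0.53)² = 1.0136 kg m².
Solid sphere: I_cm = (2/5)MR² = (2/5)(5.3)(0.051)² = 0.0055141 kg m²; axis through the centre, so I = 0.0055141 kg m².
Total I = 0.4015 + 1.0136 + 0.0055141 = 1.4206 kg m².

1.42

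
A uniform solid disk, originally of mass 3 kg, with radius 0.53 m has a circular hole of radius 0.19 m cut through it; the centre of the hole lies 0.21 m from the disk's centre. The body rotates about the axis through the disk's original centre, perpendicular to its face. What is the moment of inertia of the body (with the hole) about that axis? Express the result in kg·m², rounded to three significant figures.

0.397

Unpierced body about its centre: I₀ = (1/2)MR² = (1/2)(3)(0.53)² = 0.42135 kg·m².
The removed disk has mass m = M·(r/R)² = (3)(0.19/0.53)² = 0.38555 kg (same uniform areal density).
Its moment of inertia about the rotation axis (parallel-axis theorem): I_hole = (1/2)mr² + md² = (1/2)(0.38555)(0.19)² + (0.38555)(0.21)² = 0.023962 kg·m².
Treating the hole as negative mass, I = I₀ − I_hole = 0.42135 − 0.023962 = 0.39739 kg·m².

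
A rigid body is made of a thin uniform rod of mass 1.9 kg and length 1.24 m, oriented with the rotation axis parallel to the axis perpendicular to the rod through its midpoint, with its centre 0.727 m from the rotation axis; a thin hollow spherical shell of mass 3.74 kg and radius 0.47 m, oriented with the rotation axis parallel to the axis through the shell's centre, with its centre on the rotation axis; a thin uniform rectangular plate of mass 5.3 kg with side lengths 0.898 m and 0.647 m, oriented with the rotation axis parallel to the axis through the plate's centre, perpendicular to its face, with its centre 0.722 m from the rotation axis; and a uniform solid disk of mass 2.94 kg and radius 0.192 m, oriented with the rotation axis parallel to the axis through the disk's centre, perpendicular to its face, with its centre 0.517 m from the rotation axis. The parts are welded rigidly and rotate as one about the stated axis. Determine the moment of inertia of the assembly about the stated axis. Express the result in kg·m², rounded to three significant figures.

Thin rod: I_cm = (1/12)ML² = (1/12)(1.9)(1.24)² = 0.24345 kg·m²; centre at d = 0.727 m, so I = I_cm + Md² gives I = 0.24345 + (1.9)(0.727)² = 1.2477 kg·m².
Spherical shell: I_cm = (2/3)MR² = (2/3)(3.74)(0.47)² = 0.55078 kg·m²; axis through the centre, so I = 0.55078 kg·m².
Rectangular plate: I_cm = (1/12)M(a²+b²) = (1/12)(5.3)[(0.898)² + (0.647)²] = 0.54105 kg·m²; centre at d = 0.722 m, so I = I_cm + Md² gives I = 0.54105 + (5.3)(0.722)² = 3.3039 kg·m².
Solid disk: I_cm = (1/2)MR² = (1/2)(2.94)(0.192)² = 0.05419 kg·m²; centre at d = 0.517 m, so I = I_cm + Md² gives I = 0.05419 + (2.94)(0.517)² = 0.84002 kg·m².
Total I = 1.2477 + 0.55078 + 3.3039 + 0.84002 = 5.9423 kg·m².

5.94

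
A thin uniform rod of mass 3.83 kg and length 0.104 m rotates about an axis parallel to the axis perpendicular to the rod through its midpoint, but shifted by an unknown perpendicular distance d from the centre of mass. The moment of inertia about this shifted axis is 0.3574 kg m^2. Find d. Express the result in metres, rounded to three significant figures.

About the centre-of-mass axis, I_cm = (1/12)ML² = (1/12)(3.83)(0.104)² = 0.0034521 kg m^2.
Parallel axis theorem: I = I_cm + Md², so Md² = 0.3574 − 0.0034521 = 0.35395 kg m^2.
d = √(0.35395 / 3.83) = 0.304 m.

0.304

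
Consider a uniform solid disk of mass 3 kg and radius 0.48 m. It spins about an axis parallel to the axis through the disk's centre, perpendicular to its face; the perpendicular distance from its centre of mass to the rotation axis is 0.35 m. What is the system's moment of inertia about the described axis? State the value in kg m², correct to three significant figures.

0.713

I_cm = (1/2)MR² = (1/2)(3)(0.48)² = 0.3456 kg m²; centre at d = 0.35 m, so I = I_cm + Md² gives I = 0.3456 + (3)(0.35)² = 0.7131 kg m².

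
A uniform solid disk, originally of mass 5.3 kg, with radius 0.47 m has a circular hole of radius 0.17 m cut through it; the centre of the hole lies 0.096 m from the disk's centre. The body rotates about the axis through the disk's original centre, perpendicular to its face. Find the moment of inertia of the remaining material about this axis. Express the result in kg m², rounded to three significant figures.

0.569

Unpierced body about its centre: I₀ = (1/2)MR² = (1/2)(5.3)(0.47)² = 0.58538 kg m².
The removed disk has mass m = M·(r/R)² = (5.3)(0.17/0.47)² = 0.69339 kg (same uniform areal density).
Its moment of inertia about the rotation axis (parallel-axis theorem): I_hole = (1/2)mr² + md² = (1/2)(0.69339)(0.17)² + (0.69339)(0.096)² = 0.01641 kg m².
Treating the hole as negative mass, I = I₀ − I_hole = 0.58538 − 0.01641 = 0.56898 kg m².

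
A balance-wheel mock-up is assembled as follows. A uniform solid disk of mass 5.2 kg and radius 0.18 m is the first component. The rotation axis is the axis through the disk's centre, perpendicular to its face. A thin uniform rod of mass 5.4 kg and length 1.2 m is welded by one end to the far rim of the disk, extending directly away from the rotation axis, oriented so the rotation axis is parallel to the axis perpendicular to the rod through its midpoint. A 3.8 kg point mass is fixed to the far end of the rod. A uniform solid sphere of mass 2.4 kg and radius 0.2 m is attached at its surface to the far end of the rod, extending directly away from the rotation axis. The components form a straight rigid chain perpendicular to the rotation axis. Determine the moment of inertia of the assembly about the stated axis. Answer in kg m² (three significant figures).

Solid disk: I_cm = (1/2)MR² = (1/2)(5.2)(0.18)² = 0.08424 kg m²; axis through the centre, so I = 0.08424 kg m².
Thin rod: I_cm = (1/12)ML² = (1/12)(5.4)(1.2)² = 0.648 kg m²; centre at d = 0.18 + 0.6 = 0.78 m, so the parallel axis theorem gives I = 0.648 + (5.4)(0.78)² = 3.9334 kg m².
Point mass: I_cm = 0; centre at d = 0.18 + 0.6 + 0.6 = 1.38 m, so the parallel axis theorem gives I = 0 + (3.8)(1.38)² = 7.2367 kg m².
Solid sphere: I_cm = (2/5)MR² = (2/5)(2.4)(0.2)² = 0.0384 kg m²; centre at d = 0.18 + 0.6 + 0.6 + 0.2 = 1.58 m, so the parallel axis theorem gives I = 0.0384 + (2.4)(1.58)² = 6.0298 kg m².
Total I = 0.08424 + 3.9334 + 7.2367 + 6.0298 = 17.284 kg m².

17.3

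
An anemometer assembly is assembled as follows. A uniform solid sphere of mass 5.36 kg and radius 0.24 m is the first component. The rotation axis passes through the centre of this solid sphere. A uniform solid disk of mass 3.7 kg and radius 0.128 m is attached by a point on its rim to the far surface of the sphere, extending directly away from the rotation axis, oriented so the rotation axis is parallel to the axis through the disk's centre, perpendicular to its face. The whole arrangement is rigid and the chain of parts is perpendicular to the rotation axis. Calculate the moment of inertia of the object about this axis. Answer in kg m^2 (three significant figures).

Solid sphere: I_cm = (2/5)MR² = (2/5)(5.36)(0.24)² = 0.12349 kg m^2; axis through the centre, so I = 0.12349 kg m^2.
Solid disk: I_cm = (1/2)MR² = (1/2)(3.7)(0.128)² = 0.03031 kg m^2; centre at d = 0.24 + 0.128 = 0.368 m, so I = I_cm + Md² gives I = 0.03031 + (3.7)(0.368)² = 0.53138 kg m^2.
Total I = 0.12349 + 0.53138 = 0.65487 kg m^2.

0.655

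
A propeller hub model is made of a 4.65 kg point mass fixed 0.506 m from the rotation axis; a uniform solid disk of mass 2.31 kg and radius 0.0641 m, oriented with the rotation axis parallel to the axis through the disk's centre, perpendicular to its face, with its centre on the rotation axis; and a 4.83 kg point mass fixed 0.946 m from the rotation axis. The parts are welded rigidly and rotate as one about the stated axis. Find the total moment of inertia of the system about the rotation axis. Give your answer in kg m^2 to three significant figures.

5.52

Point mass: I_cm = 0; centre at d = 0.506 m, so I = I_cm + Md² gives I = 0 + (4.65)(0.506)² = 1.1906 kg m^2.
Solid disk: I_cm = (1/2)MR² = (1/2)(2.31)(0.0641)² = 0.0047457 kg m^2; axis through the centre, so I = 0.0047457 kg m^2.
Point mass: I_cm = 0; centre at d = 0.946 m, so I = I_cm + Md² gives I = 0 + (4.83)(0.946)² = 4.3224 kg m^2.
Total I = 1.1906 + 0.0047457 + 4.3224 = 5.5178 kg m^2.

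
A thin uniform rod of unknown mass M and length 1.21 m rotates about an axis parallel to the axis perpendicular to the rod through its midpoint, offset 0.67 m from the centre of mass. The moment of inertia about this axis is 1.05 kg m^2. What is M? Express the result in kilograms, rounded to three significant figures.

1.84

I = I_cm + Md² = (1/12)ML² + Md² = M·[0.0833333·(1.21)² + (0.67)²] = M·0.57091.
So M = 1.05 / 0.57091 = 1.8392 kg.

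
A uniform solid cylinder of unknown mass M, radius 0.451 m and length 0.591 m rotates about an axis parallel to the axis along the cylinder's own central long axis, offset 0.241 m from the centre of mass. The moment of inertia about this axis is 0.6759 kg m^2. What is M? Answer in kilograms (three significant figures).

I = I_cm + Md² = (1/2)MR² + Md² = M·[0.5·(0.451)² + (0.241)²] = M·0.15978.
So M = 0.6759 / 0.15978 = 4.2302 kg.

4.23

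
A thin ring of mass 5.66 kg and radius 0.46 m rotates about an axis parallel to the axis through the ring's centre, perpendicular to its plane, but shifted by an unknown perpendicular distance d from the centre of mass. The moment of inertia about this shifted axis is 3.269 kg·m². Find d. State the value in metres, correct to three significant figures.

0.605

About the centre-of-mass axis, I_cm = MR² = (5.66)(0.46)² = 1.1977 kg·m².
Parallel axis theorem: I = I_cm + Md², so Md² = 3.269 − 1.1977 = 2.0713 kg·m².
d = √(2.0713 / 5.66) = 0.60495 m.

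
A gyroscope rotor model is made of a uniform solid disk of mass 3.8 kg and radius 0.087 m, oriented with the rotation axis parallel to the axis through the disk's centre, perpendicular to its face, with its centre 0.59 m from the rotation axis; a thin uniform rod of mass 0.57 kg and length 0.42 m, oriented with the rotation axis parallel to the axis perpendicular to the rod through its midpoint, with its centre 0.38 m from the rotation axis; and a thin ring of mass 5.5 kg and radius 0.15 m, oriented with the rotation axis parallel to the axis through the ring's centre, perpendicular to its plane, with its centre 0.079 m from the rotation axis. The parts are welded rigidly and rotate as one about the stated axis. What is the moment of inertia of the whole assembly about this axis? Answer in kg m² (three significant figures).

1.59

Solid disk: I_cm = (1/2)MR² = (1/2)(3.8)(0.087)² = 0.014381 kg m²; centre at d = 0.59 m, so I = I_cm + Md² gives I = 0.014381 + (3.8)(0.59)² = 1.3372 kg m².
Thin rod: I_cm = (1/12)ML² = (1/12)(0.57)(0.42)² = 0.008379 kg m²; centre at d = 0.38 m, so I = I_cm + Md² gives I = 0.008379 + (0.57)(0.38)² = 0.090687 kg m².
Thin ring: I_cm = MR² = (5.5)(0.15)² = 0.12375 kg m²; centre at d = 0.079 m, so I = I_cm + Md² gives I = 0.12375 + (5.5)(0.079)² = 0.15808 kg m².
Total I = 1.3372 + 0.090687 + 0.15808 = 1.5859 kg m².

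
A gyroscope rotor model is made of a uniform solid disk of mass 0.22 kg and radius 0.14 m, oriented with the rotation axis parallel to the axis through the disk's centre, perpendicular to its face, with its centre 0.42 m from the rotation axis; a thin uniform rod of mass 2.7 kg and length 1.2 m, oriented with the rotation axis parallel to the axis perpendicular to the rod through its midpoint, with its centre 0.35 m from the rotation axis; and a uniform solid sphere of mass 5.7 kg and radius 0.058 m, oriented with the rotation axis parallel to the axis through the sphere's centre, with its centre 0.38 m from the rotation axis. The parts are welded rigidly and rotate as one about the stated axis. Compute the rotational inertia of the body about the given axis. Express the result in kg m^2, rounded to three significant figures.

Solid disk: I_cm = (1/2)MR² = (1/2)(0.22)(0.14)² = 0.002156 kg m^2; centre at d = 0.42 m, so the parallel axis theorem gives I = 0.002156 + (0.22)(0.42)² = 0.040964 kg m^2.
Thin rod: I_cm = (1/12)ML² = (1/12)(2.7)(1.2)² = 0.324 kg m^2; centre at d = 0.35 m, so the parallel axis theorem gives I = 0.324 + (2.7)(0.35)² = 0.65475 kg m^2.
Solid sphere: I_cm = (2/5)MR² = (2/5)(5.7)(0.058)² = 0.0076699 kg m^2; centre at d = 0.38 m, so the parallel axis theorem gives I = 0.0076699 + (5.7)(0.38)² = 0.83075 kg m^2.
Total I = 0.040964 + 0.65475 + 0.83075 = 1.5265 kg m^2.

1.53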